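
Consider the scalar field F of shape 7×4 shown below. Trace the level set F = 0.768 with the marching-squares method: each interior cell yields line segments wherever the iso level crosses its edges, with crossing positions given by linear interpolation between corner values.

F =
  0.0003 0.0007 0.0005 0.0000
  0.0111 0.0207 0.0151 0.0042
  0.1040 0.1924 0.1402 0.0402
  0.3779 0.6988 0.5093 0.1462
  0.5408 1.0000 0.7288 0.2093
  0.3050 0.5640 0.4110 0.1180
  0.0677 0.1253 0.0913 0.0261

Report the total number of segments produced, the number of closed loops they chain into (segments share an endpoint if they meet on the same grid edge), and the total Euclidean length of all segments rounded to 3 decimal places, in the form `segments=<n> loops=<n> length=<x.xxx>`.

cell (3,0): code 0100 → (3.230,1.000)–(4.000,0.495)
cell (3,1): code 1000 → (4.000,1.855)–(3.230,1.000)
cell (4,0): code 0010 → (4.000,0.495)–(4.532,1.000)
cell (4,1): code 0001 → (4.532,1.000)–(4.000,1.855)
total: 4 segments, chained into 1 closed loop(s), length Σ = 3.813492

segments=4 loops=1 length=3.813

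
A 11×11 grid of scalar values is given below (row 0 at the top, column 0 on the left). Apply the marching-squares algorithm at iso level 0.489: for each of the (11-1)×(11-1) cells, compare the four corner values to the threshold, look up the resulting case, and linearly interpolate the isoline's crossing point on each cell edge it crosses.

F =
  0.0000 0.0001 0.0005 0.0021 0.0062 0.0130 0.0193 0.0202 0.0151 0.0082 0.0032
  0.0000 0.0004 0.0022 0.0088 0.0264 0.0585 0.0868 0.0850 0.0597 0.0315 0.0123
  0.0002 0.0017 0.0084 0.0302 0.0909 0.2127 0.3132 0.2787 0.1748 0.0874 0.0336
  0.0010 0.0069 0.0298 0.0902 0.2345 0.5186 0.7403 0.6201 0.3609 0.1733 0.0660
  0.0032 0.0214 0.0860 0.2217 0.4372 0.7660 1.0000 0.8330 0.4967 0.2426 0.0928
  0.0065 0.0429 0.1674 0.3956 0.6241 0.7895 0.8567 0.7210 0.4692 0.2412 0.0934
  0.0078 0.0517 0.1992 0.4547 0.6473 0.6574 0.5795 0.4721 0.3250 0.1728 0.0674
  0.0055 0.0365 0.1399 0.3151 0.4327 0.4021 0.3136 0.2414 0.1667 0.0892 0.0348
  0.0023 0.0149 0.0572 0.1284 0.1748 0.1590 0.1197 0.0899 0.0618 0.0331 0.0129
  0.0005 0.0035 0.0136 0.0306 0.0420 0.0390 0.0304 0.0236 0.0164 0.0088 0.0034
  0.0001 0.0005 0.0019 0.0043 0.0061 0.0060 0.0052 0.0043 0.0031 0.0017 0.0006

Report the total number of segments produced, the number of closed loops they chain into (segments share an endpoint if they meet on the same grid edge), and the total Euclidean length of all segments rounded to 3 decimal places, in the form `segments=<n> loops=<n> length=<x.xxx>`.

segments=18 loops=1 length=14.117

cell (2,4): code 0100 → (2.903,5.000)–(3.000,4.896)
cell (2,5): code 1100 → (2.412,6.000)–(2.903,5.000)
cell (2,6): code 1100 → (2.616,7.000)–(2.412,6.000)
cell (2,7): code 1000 → (3.000,7.506)–(2.616,7.000)
cell (3,4): code 0110 → (3.000,4.896)–(4.000,4.158)
cell (3,7): code 1101 → (3.943,8.000)–(3.000,7.506)
cell (3,8): code 1000 → (4.000,8.030)–(3.943,8.000)
cell (4,3): code 0100 → (4.277,4.000)–(5.000,3.409)
cell (4,4): code 1110 → (4.000,4.158)–(4.277,4.000)
cell (4,7): code 1011 → (5.000,7.921)–(4.280,8.000)
cell (4,8): code 0001 → (4.280,8.000)–(4.000,8.030)
cell (5,3): code 0110 → (5.000,3.409)–(6.000,3.178)
cell (5,6): code 1011 → (6.000,6.843)–(5.932,7.000)
cell (5,7): code 0001 → (5.932,7.000)–(5.000,7.921)
cell (6,3): code 0010 → (6.000,3.178)–(6.738,4.000)
cell (6,4): code 0011 → (6.738,4.000)–(6.660,5.000)
cell (6,5): code 0011 → (6.660,5.000)–(6.340,6.000)
cell (6,6): code 0001 → (6.340,6.000)–(6.000,6.843)
total: 18 segments, chained into 1 closed loop(s), length Σ = 14.117197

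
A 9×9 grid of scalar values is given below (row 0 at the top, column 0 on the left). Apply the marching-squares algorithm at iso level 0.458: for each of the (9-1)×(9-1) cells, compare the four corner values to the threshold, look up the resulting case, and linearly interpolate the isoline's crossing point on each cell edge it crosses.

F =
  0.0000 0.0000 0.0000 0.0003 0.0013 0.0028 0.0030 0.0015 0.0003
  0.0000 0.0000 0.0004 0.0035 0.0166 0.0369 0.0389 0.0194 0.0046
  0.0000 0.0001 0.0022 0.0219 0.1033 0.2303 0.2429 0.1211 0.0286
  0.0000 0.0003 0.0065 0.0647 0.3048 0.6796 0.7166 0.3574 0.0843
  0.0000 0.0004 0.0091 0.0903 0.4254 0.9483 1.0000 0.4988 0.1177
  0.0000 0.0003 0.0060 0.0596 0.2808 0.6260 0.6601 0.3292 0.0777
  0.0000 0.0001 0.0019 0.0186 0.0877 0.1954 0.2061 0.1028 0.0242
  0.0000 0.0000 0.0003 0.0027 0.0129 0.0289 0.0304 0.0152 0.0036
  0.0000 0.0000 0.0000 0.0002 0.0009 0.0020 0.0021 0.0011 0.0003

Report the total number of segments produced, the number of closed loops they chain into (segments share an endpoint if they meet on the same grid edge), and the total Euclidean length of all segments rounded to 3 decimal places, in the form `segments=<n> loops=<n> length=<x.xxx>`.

segments=12 loops=1 length=9.400

cell (2,4): code 0100 → (2.507,5.000)–(3.000,4.409)
cell (2,5): code 1100 → (2.454,6.000)–(2.507,5.000)
cell (2,6): code 1000 → (3.000,6.720)–(2.454,6.000)
cell (3,4): code 0110 → (3.000,4.409)–(4.000,4.062)
cell (3,6): code 1101 → (3.711,7.000)–(3.000,6.720)
cell (3,7): code 1000 → (4.000,7.107)–(3.711,7.000)
cell (4,4): code 0110 → (4.000,4.062)–(5.000,4.513)
cell (4,6): code 1011 → (5.000,6.611)–(4.241,7.000)
cell (4,7): code 0001 → (4.241,7.000)–(4.000,7.107)
cell (5,4): code 0010 → (5.000,4.513)–(5.390,5.000)
cell (5,5): code 0011 → (5.390,5.000)–(5.445,6.000)
cell (5,6): code 0001 → (5.445,6.000)–(5.000,6.611)
total: 12 segments, chained into 1 closed loop(s), length Σ = 9.400226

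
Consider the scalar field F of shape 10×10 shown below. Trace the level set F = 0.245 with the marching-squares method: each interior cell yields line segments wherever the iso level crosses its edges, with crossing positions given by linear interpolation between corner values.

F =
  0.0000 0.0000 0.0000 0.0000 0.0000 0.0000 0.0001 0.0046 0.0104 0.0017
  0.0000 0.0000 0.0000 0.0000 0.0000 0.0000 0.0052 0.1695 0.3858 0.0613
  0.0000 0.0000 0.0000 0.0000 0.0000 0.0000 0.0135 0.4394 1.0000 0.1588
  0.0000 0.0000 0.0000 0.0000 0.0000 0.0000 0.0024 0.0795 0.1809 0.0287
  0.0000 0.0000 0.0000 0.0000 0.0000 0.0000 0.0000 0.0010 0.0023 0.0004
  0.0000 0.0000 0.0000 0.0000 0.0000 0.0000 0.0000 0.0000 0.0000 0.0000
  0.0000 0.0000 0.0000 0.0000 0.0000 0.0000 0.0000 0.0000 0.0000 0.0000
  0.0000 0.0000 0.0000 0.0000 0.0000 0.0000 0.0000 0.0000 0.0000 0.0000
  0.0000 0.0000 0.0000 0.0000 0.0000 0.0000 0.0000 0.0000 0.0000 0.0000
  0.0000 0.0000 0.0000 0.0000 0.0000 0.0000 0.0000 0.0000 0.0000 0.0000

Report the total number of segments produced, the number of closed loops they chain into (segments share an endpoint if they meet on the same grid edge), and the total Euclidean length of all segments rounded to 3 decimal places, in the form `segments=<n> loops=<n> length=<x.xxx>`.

segments=8 loops=1 length=6.791

cell (0,7): code 0100 → (0.625,8.000)–(1.000,7.349)
cell (0,8): code 1000 → (1.000,8.434)–(0.625,8.000)
cell (1,6): code 0100 → (1.280,7.000)–(2.000,6.544)
cell (1,7): code 1110 → (1.000,7.349)–(1.280,7.000)
cell (1,8): code 1001 → (2.000,8.898)–(1.000,8.434)
cell (2,6): code 0010 → (2.000,6.544)–(2.540,7.000)
cell (2,7): code 0011 → (2.540,7.000)–(2.922,8.000)
cell (2,8): code 0001 → (2.922,8.000)–(2.000,8.898)
total: 8 segments, chained into 1 closed loop(s), length Σ = 6.791130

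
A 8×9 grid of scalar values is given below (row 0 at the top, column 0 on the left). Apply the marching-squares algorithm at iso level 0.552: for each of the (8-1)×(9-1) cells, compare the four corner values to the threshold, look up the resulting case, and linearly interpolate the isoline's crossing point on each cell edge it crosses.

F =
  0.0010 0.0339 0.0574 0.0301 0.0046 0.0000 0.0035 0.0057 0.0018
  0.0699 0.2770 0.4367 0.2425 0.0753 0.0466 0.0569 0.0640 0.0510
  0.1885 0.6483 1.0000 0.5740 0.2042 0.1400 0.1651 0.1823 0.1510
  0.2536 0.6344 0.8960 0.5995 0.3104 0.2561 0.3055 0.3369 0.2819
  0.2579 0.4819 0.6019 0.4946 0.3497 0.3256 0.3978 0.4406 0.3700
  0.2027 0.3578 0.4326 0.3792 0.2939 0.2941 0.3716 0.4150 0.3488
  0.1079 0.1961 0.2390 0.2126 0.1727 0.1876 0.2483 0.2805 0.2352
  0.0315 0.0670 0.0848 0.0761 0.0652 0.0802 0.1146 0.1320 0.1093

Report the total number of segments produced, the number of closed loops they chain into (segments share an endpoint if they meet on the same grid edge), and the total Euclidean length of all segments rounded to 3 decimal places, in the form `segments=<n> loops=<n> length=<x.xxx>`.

segments=12 loops=1 length=8.433

cell (1,0): code 0100 → (1.741,1.000)–(2.000,0.791)
cell (1,1): code 1100 → (1.205,2.000)–(1.741,1.000)
cell (1,2): code 1100 → (1.934,3.000)–(1.205,2.000)
cell (1,3): code 1000 → (2.000,3.059)–(1.934,3.000)
cell (2,0): code 0110 → (2.000,0.791)–(3.000,0.784)
cell (2,3): code 1001 → (3.000,3.164)–(2.000,3.059)
cell (3,0): code 0010 → (3.000,0.784)–(3.540,1.000)
cell (3,1): code 0111 → (3.540,1.000)–(4.000,1.584)
cell (3,2): code 1011 → (4.000,2.465)–(3.453,3.000)
cell (3,3): code 0001 → (3.453,3.000)–(3.000,3.164)
cell (4,1): code 0010 → (4.000,1.584)–(4.295,2.000)
cell (4,2): code 0001 → (4.295,2.000)–(4.000,2.465)
total: 12 segments, chained into 1 closed loop(s), length Σ = 8.432646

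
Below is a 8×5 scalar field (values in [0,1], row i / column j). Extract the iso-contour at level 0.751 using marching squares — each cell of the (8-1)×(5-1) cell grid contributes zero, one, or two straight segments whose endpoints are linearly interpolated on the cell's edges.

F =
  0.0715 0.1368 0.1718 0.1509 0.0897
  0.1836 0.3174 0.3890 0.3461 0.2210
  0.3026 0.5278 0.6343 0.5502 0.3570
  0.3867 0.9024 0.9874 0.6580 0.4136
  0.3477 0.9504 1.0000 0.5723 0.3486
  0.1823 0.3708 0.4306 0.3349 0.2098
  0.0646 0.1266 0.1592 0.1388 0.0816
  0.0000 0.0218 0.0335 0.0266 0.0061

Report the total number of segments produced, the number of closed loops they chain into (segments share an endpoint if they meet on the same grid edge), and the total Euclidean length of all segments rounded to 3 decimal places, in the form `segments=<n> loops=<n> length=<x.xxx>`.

segments=8 loops=1 length=6.735

cell (2,0): code 0100 → (2.596,1.000)–(3.000,0.706)
cell (2,1): code 1100 → (2.331,2.000)–(2.596,1.000)
cell (2,2): code 1000 → (3.000,2.718)–(2.331,2.000)
cell (3,0): code 0110 → (3.000,0.706)–(4.000,0.669)
cell (3,2): code 1001 → (4.000,2.582)–(3.000,2.718)
cell (4,0): code 0010 → (4.000,0.669)–(4.344,1.000)
cell (4,1): code 0011 → (4.344,1.000)–(4.437,2.000)
cell (4,2): code 0001 → (4.437,2.000)–(4.000,2.582)
total: 8 segments, chained into 1 closed loop(s), length Σ = 6.735207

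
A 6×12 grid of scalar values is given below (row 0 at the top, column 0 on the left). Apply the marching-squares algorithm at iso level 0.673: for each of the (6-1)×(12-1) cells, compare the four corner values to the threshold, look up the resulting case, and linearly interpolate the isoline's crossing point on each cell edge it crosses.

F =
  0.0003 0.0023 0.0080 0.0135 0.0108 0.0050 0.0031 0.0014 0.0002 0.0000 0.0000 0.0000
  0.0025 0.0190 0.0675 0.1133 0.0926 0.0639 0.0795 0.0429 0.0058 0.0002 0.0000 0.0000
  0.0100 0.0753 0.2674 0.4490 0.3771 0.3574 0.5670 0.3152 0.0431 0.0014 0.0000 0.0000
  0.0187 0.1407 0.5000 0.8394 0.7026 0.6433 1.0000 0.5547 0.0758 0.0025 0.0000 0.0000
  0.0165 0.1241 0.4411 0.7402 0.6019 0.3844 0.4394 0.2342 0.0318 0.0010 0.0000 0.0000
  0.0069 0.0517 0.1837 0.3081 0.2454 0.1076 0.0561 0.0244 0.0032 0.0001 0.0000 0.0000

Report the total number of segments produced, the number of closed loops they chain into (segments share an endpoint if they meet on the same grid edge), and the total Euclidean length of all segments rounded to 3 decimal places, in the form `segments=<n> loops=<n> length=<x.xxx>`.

segments=12 loops=2 length=9.748

cell (2,2): code 0100 → (2.574,3.000)–(3.000,2.510)
cell (2,3): code 1100 → (2.909,4.000)–(2.574,3.000)
cell (2,4): code 1000 → (3.000,4.499)–(2.909,4.000)
cell (2,5): code 0100 → (2.245,6.000)–(3.000,5.083)
cell (2,6): code 1000 → (3.000,6.734)–(2.245,6.000)
cell (3,2): code 0110 → (3.000,2.510)–(4.000,2.775)
cell (3,3): code 1011 → (4.000,3.486)–(3.294,4.000)
cell (3,4): code 0001 → (3.294,4.000)–(3.000,4.499)
cell (3,5): code 0010 → (3.000,5.083)–(3.583,6.000)
cell (3,6): code 0001 → (3.583,6.000)–(3.000,6.734)
cell (4,2): code 0010 → (4.000,2.775)–(4.156,3.000)
cell (4,3): code 0001 → (4.156,3.000)–(4.000,3.486)
total: 12 segments, chained into 2 closed loop(s), length Σ = 9.747997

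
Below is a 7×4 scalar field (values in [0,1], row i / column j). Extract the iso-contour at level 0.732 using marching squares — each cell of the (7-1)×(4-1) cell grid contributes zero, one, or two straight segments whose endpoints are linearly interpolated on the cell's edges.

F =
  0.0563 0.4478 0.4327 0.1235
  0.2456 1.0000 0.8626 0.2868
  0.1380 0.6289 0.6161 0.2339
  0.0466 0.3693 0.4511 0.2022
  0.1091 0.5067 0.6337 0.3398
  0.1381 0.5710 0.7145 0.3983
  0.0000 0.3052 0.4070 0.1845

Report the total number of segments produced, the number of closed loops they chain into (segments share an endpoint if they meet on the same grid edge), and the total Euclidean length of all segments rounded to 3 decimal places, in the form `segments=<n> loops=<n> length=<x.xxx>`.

segments=6 loops=1 length=4.396

cell (0,0): code 0100 → (0.515,1.000)–(1.000,0.645)
cell (0,1): code 1100 → (0.696,2.000)–(0.515,1.000)
cell (0,2): code 1000 → (1.000,2.227)–(0.696,2.000)
cell (1,0): code 0010 → (1.000,0.645)–(1.722,1.000)
cell (1,1): code 0011 → (1.722,1.000)–(1.530,2.000)
cell (1,2): code 0001 → (1.530,2.000)–(1.000,2.227)
total: 6 segments, chained into 1 closed loop(s), length Σ = 4.396406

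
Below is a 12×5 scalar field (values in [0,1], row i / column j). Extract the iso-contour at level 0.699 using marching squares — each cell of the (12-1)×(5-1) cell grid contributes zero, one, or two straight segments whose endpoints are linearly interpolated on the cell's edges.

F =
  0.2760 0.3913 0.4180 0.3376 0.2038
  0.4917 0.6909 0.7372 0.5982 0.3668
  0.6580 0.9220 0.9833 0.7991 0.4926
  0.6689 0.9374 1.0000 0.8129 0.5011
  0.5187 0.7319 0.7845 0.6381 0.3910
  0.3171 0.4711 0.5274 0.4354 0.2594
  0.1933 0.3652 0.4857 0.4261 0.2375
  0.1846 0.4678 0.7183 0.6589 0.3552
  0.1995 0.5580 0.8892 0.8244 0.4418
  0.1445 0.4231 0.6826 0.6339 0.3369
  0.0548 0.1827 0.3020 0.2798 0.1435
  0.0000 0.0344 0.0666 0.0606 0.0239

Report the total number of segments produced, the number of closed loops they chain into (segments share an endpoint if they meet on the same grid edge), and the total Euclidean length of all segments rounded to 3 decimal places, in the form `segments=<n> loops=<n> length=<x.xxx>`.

segments=22 loops=2 length=16.458

cell (0,1): code 0100 → (0.880,2.000)–(1.000,1.175)
cell (0,2): code 1000 → (1.000,2.275)–(0.880,2.000)
cell (1,0): code 0100 → (1.035,1.000)–(2.000,0.155)
cell (1,1): code 1110 → (1.000,1.175)–(1.035,1.000)
cell (1,2): code 1101 → (1.502,3.000)–(1.000,2.275)
cell (1,3): code 1000 → (2.000,3.327)–(1.502,3.000)
cell (2,0): code 0110 → (2.000,0.155)–(3.000,0.112)
cell (2,3): code 1001 → (3.000,3.365)–(2.000,3.327)
cell (3,0): code 0110 → (3.000,0.112)–(4.000,0.846)
cell (3,2): code 1011 → (4.000,2.584)–(3.652,3.000)
cell (3,3): code 0001 → (3.652,3.000)–(3.000,3.365)
cell (4,0): code 0010 → (4.000,0.846)–(4.126,1.000)
cell (4,1): code 0011 → (4.126,1.000)–(4.333,2.000)
cell (4,2): code 0001 → (4.333,2.000)–(4.000,2.584)
cell (6,1): code 0100 → (6.917,2.000)–(7.000,1.923)
cell (6,2): code 1000 → (7.000,2.325)–(6.917,2.000)
cell (7,1): code 0110 → (7.000,1.923)–(8.000,1.426)
cell (7,2): code 1101 → (7.242,3.000)–(7.000,2.325)
cell (7,3): code 1000 → (8.000,3.328)–(7.242,3.000)
cell (8,1): code 0010 → (8.000,1.426)–(8.921,2.000)
cell (8,2): code 0011 → (8.921,2.000)–(8.658,3.000)
cell (8,3): code 0001 → (8.658,3.000)–(8.000,3.328)
total: 22 segments, chained into 2 closed loop(s), length Σ = 16.458276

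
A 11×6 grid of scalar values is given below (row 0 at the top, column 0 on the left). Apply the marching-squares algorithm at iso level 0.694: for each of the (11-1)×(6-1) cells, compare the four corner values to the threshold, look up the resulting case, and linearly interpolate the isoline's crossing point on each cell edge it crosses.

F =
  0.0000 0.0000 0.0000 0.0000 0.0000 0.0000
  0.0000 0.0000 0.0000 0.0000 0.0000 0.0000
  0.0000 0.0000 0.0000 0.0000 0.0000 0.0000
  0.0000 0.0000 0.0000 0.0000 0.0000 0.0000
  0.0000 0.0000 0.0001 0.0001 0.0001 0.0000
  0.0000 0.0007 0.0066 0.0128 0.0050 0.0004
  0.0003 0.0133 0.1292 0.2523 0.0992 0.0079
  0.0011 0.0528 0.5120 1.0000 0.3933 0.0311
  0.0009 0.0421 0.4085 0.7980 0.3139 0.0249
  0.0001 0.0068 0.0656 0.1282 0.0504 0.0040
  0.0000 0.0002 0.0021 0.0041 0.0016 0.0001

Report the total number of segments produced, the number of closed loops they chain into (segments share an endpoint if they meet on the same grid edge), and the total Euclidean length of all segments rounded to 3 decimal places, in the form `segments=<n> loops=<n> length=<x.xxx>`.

cell (6,2): code 0100 → (6.591,3.000)–(7.000,2.373)
cell (6,3): code 1000 → (7.000,3.504)–(6.591,3.000)
cell (7,2): code 0110 → (7.000,2.373)–(8.000,2.733)
cell (7,3): code 1001 → (8.000,3.215)–(7.000,3.504)
cell (8,2): code 0010 → (8.000,2.733)–(8.155,3.000)
cell (8,3): code 0001 → (8.155,3.000)–(8.000,3.215)
total: 6 segments, chained into 1 closed loop(s), length Σ = 4.076160

segments=6 loops=1 length=4.076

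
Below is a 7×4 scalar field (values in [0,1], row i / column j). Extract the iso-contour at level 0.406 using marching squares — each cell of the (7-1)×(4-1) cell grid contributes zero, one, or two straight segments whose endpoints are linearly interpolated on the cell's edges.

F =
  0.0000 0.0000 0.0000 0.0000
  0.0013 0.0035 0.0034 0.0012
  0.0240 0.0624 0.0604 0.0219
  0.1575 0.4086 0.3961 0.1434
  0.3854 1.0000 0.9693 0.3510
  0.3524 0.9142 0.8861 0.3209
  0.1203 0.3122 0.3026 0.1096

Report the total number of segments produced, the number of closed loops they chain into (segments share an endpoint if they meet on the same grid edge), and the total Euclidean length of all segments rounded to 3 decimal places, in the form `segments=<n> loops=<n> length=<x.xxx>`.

segments=10 loops=1 length=9.161

cell (2,0): code 0100 → (2.992,1.000)–(3.000,0.990)
cell (2,1): code 1000 → (3.000,1.208)–(2.992,1.000)
cell (3,0): code 0110 → (3.000,0.990)–(4.000,0.034)
cell (3,1): code 1101 → (3.017,2.000)–(3.000,1.208)
cell (3,2): code 1000 → (4.000,2.911)–(3.017,2.000)
cell (4,0): code 0110 → (4.000,0.034)–(5.000,0.095)
cell (4,2): code 1001 → (5.000,2.849)–(4.000,2.911)
cell (5,0): code 0010 → (5.000,0.095)–(5.844,1.000)
cell (5,1): code 0011 → (5.844,1.000)–(5.823,2.000)
cell (5,2): code 0001 → (5.823,2.000)–(5.000,2.849)
total: 10 segments, chained into 1 closed loop(s), length Σ = 9.160657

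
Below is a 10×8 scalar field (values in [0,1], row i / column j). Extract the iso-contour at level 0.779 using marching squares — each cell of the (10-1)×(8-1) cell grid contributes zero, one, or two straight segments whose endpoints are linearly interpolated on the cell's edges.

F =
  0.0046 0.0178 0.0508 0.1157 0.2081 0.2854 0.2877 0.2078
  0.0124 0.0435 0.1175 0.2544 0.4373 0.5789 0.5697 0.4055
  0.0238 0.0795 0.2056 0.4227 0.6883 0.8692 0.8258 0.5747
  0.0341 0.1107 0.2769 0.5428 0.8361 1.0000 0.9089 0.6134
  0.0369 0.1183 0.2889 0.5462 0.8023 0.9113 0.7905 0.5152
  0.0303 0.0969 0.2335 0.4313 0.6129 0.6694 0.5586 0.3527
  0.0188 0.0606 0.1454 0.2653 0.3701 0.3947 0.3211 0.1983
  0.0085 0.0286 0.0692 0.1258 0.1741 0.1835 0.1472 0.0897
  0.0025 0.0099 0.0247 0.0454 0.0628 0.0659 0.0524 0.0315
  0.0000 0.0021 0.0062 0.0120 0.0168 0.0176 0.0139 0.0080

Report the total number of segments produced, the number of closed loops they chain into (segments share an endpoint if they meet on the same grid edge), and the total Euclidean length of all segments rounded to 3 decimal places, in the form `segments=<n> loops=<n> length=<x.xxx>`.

cell (1,4): code 0100 → (1.689,5.000)–(2.000,4.501)
cell (1,5): code 1100 → (1.817,6.000)–(1.689,5.000)
cell (1,6): code 1000 → (2.000,6.186)–(1.817,6.000)
cell (2,3): code 0100 → (2.614,4.000)–(3.000,3.805)
cell (2,4): code 1110 → (2.000,4.501)–(2.614,4.000)
cell (2,6): code 1001 → (3.000,6.440)–(2.000,6.186)
cell (3,3): code 0110 → (3.000,3.805)–(4.000,3.909)
cell (3,6): code 1001 → (4.000,6.042)–(3.000,6.440)
cell (4,3): code 0010 → (4.000,3.909)–(4.123,4.000)
cell (4,4): code 0011 → (4.123,4.000)–(4.547,5.000)
cell (4,5): code 0011 → (4.547,5.000)–(4.050,6.000)
cell (4,6): code 0001 → (4.050,6.000)–(4.000,6.042)
total: 12 segments, chained into 1 closed loop(s), length Σ = 8.615715

segments=12 loops=1 length=8.616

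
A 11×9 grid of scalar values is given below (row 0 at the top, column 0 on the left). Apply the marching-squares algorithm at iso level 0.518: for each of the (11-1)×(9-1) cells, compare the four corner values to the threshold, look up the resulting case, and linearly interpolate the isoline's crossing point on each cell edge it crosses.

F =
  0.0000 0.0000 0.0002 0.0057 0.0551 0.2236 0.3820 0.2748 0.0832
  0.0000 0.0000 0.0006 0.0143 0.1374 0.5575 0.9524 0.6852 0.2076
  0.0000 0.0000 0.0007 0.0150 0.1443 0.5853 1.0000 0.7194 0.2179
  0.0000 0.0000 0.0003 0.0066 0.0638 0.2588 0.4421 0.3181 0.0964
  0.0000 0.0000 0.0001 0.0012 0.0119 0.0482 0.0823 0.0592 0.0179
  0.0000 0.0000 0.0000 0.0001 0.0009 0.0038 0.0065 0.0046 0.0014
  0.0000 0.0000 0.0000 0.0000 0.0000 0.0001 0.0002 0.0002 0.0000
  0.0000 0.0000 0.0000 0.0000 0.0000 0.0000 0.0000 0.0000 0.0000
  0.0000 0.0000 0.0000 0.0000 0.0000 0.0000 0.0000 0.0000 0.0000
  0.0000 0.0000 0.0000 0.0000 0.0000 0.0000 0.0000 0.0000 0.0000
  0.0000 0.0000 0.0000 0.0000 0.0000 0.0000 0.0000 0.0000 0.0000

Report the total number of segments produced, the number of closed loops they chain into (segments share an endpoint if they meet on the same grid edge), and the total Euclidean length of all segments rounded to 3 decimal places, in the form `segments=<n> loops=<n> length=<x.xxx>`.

segments=10 loops=1 length=8.101

cell (0,4): code 0100 → (0.882,5.000)–(1.000,4.906)
cell (0,5): code 1100 → (0.238,6.000)–(0.882,5.000)
cell (0,6): code 1100 → (0.593,7.000)–(0.238,6.000)
cell (0,7): code 1000 → (1.000,7.350)–(0.593,7.000)
cell (1,4): code 0110 → (1.000,4.906)–(2.000,4.847)
cell (1,7): code 1001 → (2.000,7.402)–(1.000,7.350)
cell (2,4): code 0010 → (2.000,4.847)–(2.206,5.000)
cell (2,5): code 0011 → (2.206,5.000)–(2.864,6.000)
cell (2,6): code 0011 → (2.864,6.000)–(2.502,7.000)
cell (2,7): code 0001 → (2.502,7.000)–(2.000,7.402)
total: 10 segments, chained into 1 closed loop(s), length Σ = 8.100953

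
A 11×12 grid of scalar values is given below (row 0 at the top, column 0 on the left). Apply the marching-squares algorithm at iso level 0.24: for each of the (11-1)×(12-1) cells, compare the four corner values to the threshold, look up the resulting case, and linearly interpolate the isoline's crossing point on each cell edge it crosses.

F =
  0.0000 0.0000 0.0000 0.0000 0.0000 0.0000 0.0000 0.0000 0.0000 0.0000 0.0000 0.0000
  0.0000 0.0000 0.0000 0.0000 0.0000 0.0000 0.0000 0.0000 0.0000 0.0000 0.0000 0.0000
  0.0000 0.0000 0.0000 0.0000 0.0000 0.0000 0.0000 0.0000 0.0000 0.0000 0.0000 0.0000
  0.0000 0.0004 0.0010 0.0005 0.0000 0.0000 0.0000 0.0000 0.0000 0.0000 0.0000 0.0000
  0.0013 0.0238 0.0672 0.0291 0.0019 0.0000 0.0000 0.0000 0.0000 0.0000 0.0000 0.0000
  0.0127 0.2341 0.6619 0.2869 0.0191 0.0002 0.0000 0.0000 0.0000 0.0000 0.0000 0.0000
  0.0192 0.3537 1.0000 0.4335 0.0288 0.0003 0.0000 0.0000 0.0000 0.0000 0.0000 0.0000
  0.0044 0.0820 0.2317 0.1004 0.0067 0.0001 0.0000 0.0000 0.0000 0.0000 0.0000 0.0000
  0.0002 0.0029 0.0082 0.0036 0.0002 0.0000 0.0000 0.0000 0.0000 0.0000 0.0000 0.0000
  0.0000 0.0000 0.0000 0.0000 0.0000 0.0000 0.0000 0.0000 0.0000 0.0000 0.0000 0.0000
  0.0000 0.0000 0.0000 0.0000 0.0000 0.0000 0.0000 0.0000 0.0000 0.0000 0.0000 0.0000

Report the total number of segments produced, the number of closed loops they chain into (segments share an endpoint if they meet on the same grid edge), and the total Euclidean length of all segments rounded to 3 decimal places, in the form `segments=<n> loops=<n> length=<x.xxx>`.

cell (4,1): code 0100 → (4.291,2.000)–(5.000,1.014)
cell (4,2): code 1100 → (4.818,3.000)–(4.291,2.000)
cell (4,3): code 1000 → (5.000,3.175)–(4.818,3.000)
cell (5,0): code 0100 → (5.049,1.000)–(6.000,0.660)
cell (5,1): code 1110 → (5.000,1.014)–(5.049,1.000)
cell (5,3): code 1001 → (6.000,3.478)–(5.000,3.175)
cell (6,0): code 0010 → (6.000,0.660)–(6.418,1.000)
cell (6,1): code 0011 → (6.418,1.000)–(6.989,2.000)
cell (6,2): code 0011 → (6.989,2.000)–(6.581,3.000)
cell (6,3): code 0001 → (6.581,3.000)–(6.000,3.478)
total: 10 segments, chained into 1 closed loop(s), length Σ = 8.226763

segments=10 loops=1 length=8.227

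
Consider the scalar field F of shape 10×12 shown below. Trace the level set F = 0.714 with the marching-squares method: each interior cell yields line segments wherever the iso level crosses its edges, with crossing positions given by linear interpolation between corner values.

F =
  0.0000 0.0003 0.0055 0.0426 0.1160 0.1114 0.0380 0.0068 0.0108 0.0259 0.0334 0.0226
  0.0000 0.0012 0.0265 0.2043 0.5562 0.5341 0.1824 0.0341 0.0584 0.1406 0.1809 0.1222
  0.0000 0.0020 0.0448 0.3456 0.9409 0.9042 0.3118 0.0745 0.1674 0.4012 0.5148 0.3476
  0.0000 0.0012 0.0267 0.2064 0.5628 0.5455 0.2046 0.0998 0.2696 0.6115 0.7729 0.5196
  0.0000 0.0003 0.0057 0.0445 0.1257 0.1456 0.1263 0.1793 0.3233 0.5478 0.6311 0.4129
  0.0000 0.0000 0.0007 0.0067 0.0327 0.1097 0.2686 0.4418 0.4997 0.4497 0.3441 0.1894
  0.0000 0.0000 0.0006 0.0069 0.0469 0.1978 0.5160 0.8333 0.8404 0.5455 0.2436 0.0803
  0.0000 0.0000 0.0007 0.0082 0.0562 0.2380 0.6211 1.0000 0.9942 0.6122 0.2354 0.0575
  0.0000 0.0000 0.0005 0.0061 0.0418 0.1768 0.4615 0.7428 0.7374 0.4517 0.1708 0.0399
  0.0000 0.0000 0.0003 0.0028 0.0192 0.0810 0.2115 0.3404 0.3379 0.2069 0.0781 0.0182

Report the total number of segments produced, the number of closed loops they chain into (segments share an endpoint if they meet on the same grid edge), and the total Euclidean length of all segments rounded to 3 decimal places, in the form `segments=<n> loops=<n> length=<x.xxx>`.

cell (1,3): code 0100 → (1.410,4.000)–(2.000,3.619)
cell (1,4): code 1100 → (1.486,5.000)–(1.410,4.000)
cell (1,5): code 1000 → (2.000,5.321)–(1.486,5.000)
cell (2,3): code 0010 → (2.000,3.619)–(2.600,4.000)
cell (2,4): code 0011 → (2.600,4.000)–(2.530,5.000)
cell (2,5): code 0001 → (2.530,5.000)–(2.000,5.321)
cell (2,9): code 0100 → (2.772,10.000)–(3.000,9.635)
cell (2,10): code 1000 → (3.000,10.233)–(2.772,10.000)
cell (3,9): code 0010 → (3.000,9.635)–(3.415,10.000)
cell (3,10): code 0001 → (3.415,10.000)–(3.000,10.233)
cell (5,6): code 0100 → (5.695,7.000)–(6.000,6.624)
cell (5,7): code 1100 → (5.629,8.000)–(5.695,7.000)
cell (5,8): code 1000 → (6.000,8.429)–(5.629,8.000)
cell (6,6): code 0110 → (6.000,6.624)–(7.000,6.245)
cell (6,8): code 1001 → (7.000,8.734)–(6.000,8.429)
cell (7,6): code 0110 → (7.000,6.245)–(8.000,6.898)
cell (7,8): code 1001 → (8.000,8.082)–(7.000,8.734)
cell (8,6): code 0010 → (8.000,6.898)–(8.072,7.000)
cell (8,7): code 0011 → (8.072,7.000)–(8.059,8.000)
cell (8,8): code 0001 → (8.059,8.000)–(8.000,8.082)
total: 20 segments, chained into 3 closed loop(s), length Σ = 14.210588

segments=20 loops=3 length=14.211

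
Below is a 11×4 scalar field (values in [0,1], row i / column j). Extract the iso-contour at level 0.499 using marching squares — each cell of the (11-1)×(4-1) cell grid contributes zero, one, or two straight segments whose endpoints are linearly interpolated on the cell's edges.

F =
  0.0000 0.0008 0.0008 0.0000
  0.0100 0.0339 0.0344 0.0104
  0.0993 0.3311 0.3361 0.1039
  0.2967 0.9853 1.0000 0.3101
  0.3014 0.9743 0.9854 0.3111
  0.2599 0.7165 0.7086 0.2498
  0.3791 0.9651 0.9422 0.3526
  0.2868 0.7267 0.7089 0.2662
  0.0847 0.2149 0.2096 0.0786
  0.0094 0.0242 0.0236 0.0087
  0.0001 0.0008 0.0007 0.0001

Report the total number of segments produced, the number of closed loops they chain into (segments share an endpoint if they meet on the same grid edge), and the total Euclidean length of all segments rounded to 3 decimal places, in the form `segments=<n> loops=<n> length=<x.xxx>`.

cell (2,0): code 0100 → (2.257,1.000)–(3.000,0.294)
cell (2,1): code 1100 → (2.245,2.000)–(2.257,1.000)
cell (2,2): code 1000 → (3.000,2.726)–(2.245,2.000)
cell (3,0): code 0110 → (3.000,0.294)–(4.000,0.294)
cell (3,2): code 1001 → (4.000,2.721)–(3.000,2.726)
cell (4,0): code 0110 → (4.000,0.294)–(5.000,0.524)
cell (4,2): code 1001 → (5.000,2.457)–(4.000,2.721)
cell (5,0): code 0110 → (5.000,0.524)–(6.000,0.205)
cell (5,2): code 1001 → (6.000,2.752)–(5.000,2.457)
cell (6,0): code 0110 → (6.000,0.205)–(7.000,0.482)
cell (6,2): code 1001 → (7.000,2.474)–(6.000,2.752)
cell (7,0): code 0010 → (7.000,0.482)–(7.445,1.000)
cell (7,1): code 0011 → (7.445,1.000)–(7.420,2.000)
cell (7,2): code 0001 → (7.420,2.000)–(7.000,2.474)
total: 14 segments, chained into 1 closed loop(s), length Σ = 13.617601

segments=14 loops=1 length=13.618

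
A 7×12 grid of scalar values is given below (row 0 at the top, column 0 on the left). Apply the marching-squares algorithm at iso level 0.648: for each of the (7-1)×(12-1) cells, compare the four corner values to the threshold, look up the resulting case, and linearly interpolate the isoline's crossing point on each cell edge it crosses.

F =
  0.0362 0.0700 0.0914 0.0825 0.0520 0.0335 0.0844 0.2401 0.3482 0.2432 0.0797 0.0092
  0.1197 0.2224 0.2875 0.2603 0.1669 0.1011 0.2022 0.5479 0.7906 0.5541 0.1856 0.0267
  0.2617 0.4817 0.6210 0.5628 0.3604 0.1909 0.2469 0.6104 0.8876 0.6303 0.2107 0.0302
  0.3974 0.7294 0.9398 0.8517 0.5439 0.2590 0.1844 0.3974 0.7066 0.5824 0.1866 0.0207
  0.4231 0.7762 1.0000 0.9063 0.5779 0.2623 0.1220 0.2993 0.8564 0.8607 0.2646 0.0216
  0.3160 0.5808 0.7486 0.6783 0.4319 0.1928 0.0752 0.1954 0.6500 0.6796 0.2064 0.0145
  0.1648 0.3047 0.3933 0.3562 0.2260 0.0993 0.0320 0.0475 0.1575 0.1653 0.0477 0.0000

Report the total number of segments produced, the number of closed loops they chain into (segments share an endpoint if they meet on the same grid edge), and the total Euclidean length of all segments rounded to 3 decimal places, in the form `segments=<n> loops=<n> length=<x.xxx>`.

segments=26 loops=2 length=21.282

cell (0,7): code 0100 → (0.678,8.000)–(1.000,7.412)
cell (0,8): code 1000 → (1.000,8.603)–(0.678,8.000)
cell (1,7): code 0110 → (1.000,7.412)–(2.000,7.136)
cell (1,8): code 1001 → (2.000,8.931)–(1.000,8.603)
cell (2,0): code 0100 → (2.671,1.000)–(3.000,0.755)
cell (2,1): code 1100 → (2.085,2.000)–(2.671,1.000)
cell (2,2): code 1100 → (2.295,3.000)–(2.085,2.000)
cell (2,3): code 1000 → (3.000,3.662)–(2.295,3.000)
cell (2,7): code 0110 → (2.000,7.136)–(3.000,7.810)
cell (2,8): code 1001 → (3.000,8.472)–(2.000,8.931)
cell (3,0): code 0110 → (3.000,0.755)–(4.000,0.637)
cell (3,3): code 1001 → (4.000,3.787)–(3.000,3.662)
cell (3,7): code 0110 → (3.000,7.810)–(4.000,7.626)
cell (3,8): code 1101 → (3.236,9.000)–(3.000,8.472)
cell (3,9): code 1000 → (4.000,9.357)–(3.236,9.000)
cell (4,0): code 0010 → (4.000,0.637)–(4.656,1.000)
cell (4,1): code 0111 → (4.656,1.000)–(5.000,1.400)
cell (4,3): code 1001 → (5.000,3.123)–(4.000,3.787)
cell (4,7): code 0110 → (4.000,7.626)–(5.000,7.996)
cell (4,9): code 1001 → (5.000,9.067)–(4.000,9.357)
cell (5,1): code 0010 → (5.000,1.400)–(5.283,2.000)
cell (5,2): code 0011 → (5.283,2.000)–(5.094,3.000)
cell (5,3): code 0001 → (5.094,3.000)–(5.000,3.123)
cell (5,7): code 0010 → (5.000,7.996)–(5.004,8.000)
cell (5,8): code 0011 → (5.004,8.000)–(5.061,9.000)
cell (5,9): code 0001 → (5.061,9.000)–(5.000,9.067)
total: 26 segments, chained into 2 closed loop(s), length Σ = 21.281715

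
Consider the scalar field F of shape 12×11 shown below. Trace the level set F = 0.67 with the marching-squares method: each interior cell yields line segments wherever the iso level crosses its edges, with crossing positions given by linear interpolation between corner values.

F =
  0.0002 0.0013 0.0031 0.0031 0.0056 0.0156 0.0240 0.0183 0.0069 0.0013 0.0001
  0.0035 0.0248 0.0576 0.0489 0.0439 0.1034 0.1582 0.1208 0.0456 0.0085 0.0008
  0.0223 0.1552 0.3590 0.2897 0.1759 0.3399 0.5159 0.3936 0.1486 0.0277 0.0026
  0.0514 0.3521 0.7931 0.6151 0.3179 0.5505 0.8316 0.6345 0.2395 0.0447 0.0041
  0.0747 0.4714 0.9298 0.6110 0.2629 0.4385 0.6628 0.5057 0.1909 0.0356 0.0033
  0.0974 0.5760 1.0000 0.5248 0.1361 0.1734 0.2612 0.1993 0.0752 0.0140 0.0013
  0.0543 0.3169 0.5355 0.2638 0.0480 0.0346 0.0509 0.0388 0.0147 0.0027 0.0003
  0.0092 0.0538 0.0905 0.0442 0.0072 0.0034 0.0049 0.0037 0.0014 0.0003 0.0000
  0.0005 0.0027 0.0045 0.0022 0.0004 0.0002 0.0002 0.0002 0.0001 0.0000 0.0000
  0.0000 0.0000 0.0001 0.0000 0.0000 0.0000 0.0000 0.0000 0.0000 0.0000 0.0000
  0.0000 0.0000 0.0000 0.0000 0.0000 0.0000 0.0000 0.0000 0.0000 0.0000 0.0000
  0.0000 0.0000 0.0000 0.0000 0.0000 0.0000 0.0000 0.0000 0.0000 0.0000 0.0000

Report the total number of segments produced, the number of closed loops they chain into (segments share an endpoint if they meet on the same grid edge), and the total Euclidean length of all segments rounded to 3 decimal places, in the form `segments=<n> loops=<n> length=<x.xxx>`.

cell (2,1): code 0100 → (2.716,2.000)–(3.000,1.721)
cell (2,2): code 1000 → (3.000,2.692)–(2.716,2.000)
cell (2,5): code 0100 → (2.488,6.000)–(3.000,5.425)
cell (2,6): code 1000 → (3.000,6.820)–(2.488,6.000)
cell (3,1): code 0110 → (3.000,1.721)–(4.000,1.433)
cell (3,2): code 1001 → (4.000,2.815)–(3.000,2.692)
cell (3,5): code 0010 → (3.000,5.425)–(3.957,6.000)
cell (3,6): code 0001 → (3.957,6.000)–(3.000,6.820)
cell (4,1): code 0110 → (4.000,1.433)–(5.000,1.222)
cell (4,2): code 1001 → (5.000,2.694)–(4.000,2.815)
cell (5,1): code 0010 → (5.000,1.222)–(5.710,2.000)
cell (5,2): code 0001 → (5.710,2.000)–(5.000,2.694)
total: 12 segments, chained into 2 closed loop(s), length Σ = 11.383558

segments=12 loops=2 length=11.384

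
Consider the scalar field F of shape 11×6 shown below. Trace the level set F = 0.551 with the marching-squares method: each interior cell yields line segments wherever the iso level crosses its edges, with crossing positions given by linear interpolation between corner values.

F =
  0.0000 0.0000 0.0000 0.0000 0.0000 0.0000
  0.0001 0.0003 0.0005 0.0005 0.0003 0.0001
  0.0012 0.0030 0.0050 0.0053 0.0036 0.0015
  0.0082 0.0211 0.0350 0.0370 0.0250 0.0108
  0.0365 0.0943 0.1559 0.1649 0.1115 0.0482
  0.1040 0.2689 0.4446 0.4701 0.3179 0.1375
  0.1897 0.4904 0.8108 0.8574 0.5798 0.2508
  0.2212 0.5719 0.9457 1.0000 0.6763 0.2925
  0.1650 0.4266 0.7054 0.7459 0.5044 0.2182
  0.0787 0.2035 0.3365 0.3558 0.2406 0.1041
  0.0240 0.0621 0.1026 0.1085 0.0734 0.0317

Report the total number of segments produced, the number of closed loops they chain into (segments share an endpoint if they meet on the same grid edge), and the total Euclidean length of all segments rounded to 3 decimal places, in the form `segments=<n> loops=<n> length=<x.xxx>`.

cell (5,1): code 0100 → (5.291,2.000)–(6.000,1.189)
cell (5,2): code 1100 → (5.209,3.000)–(5.291,2.000)
cell (5,3): code 1100 → (5.890,4.000)–(5.209,3.000)
cell (5,4): code 1000 → (6.000,4.088)–(5.890,4.000)
cell (6,0): code 0100 → (6.744,1.000)–(7.000,0.940)
cell (6,1): code 1110 → (6.000,1.189)–(6.744,1.000)
cell (6,4): code 1001 → (7.000,4.326)–(6.000,4.088)
cell (7,0): code 0010 → (7.000,0.940)–(7.144,1.000)
cell (7,1): code 0111 → (7.144,1.000)–(8.000,1.446)
cell (7,3): code 1011 → (8.000,3.807)–(7.729,4.000)
cell (7,4): code 0001 → (7.729,4.000)–(7.000,4.326)
cell (8,1): code 0010 → (8.000,1.446)–(8.419,2.000)
cell (8,2): code 0011 → (8.419,2.000)–(8.500,3.000)
cell (8,3): code 0001 → (8.500,3.000)–(8.000,3.807)
total: 14 segments, chained into 1 closed loop(s), length Σ = 10.389111

segments=14 loops=1 length=10.389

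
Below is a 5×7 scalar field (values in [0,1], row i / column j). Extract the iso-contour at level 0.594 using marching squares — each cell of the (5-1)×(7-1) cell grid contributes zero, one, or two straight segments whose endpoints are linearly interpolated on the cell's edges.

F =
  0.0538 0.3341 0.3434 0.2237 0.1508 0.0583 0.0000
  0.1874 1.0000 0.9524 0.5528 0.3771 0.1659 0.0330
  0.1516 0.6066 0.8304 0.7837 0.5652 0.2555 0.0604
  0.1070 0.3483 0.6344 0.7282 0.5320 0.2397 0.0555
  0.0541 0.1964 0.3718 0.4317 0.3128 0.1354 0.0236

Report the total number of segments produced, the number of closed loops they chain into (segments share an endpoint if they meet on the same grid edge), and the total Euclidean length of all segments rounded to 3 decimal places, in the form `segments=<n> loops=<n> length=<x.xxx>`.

segments=12 loops=1 length=9.796

cell (0,0): code 0100 → (0.390,1.000)–(1.000,0.500)
cell (0,1): code 1100 → (0.411,2.000)–(0.390,1.000)
cell (0,2): code 1000 → (1.000,2.897)–(0.411,2.000)
cell (1,0): code 0110 → (1.000,0.500)–(2.000,0.972)
cell (1,2): code 1101 → (1.178,3.000)–(1.000,2.897)
cell (1,3): code 1000 → (2.000,3.868)–(1.178,3.000)
cell (2,0): code 0010 → (2.000,0.972)–(2.049,1.000)
cell (2,1): code 0111 → (2.049,1.000)–(3.000,1.859)
cell (2,3): code 1001 → (3.000,3.684)–(2.000,3.868)
cell (3,1): code 0010 → (3.000,1.859)–(3.154,2.000)
cell (3,2): code 0011 → (3.154,2.000)–(3.453,3.000)
cell (3,3): code 0001 → (3.453,3.000)–(3.000,3.684)
total: 12 segments, chained into 1 closed loop(s), length Σ = 9.795519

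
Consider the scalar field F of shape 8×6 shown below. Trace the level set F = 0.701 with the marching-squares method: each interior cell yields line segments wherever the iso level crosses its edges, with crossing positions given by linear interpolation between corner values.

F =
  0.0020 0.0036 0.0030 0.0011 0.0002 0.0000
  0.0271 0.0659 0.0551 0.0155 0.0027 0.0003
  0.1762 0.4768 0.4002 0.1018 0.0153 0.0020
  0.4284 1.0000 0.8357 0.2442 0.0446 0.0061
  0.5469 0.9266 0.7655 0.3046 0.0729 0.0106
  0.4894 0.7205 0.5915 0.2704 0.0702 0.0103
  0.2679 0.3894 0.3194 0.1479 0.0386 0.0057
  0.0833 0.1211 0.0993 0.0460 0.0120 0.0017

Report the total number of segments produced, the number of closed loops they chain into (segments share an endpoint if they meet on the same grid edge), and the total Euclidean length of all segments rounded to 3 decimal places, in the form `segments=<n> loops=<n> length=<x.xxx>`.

cell (2,0): code 0100 → (2.429,1.000)–(3.000,0.477)
cell (2,1): code 1100 → (2.691,2.000)–(2.429,1.000)
cell (2,2): code 1000 → (3.000,2.228)–(2.691,2.000)
cell (3,0): code 0110 → (3.000,0.477)–(4.000,0.406)
cell (3,2): code 1001 → (4.000,2.140)–(3.000,2.228)
cell (4,0): code 0110 → (4.000,0.406)–(5.000,0.916)
cell (4,1): code 1011 → (5.000,1.151)–(4.371,2.000)
cell (4,2): code 0001 → (4.371,2.000)–(4.000,2.140)
cell (5,0): code 0010 → (5.000,0.916)–(5.059,1.000)
cell (5,1): code 0001 → (5.059,1.000)–(5.000,1.151)
total: 10 segments, chained into 1 closed loop(s), length Σ = 7.039463

segments=10 loops=1 length=7.039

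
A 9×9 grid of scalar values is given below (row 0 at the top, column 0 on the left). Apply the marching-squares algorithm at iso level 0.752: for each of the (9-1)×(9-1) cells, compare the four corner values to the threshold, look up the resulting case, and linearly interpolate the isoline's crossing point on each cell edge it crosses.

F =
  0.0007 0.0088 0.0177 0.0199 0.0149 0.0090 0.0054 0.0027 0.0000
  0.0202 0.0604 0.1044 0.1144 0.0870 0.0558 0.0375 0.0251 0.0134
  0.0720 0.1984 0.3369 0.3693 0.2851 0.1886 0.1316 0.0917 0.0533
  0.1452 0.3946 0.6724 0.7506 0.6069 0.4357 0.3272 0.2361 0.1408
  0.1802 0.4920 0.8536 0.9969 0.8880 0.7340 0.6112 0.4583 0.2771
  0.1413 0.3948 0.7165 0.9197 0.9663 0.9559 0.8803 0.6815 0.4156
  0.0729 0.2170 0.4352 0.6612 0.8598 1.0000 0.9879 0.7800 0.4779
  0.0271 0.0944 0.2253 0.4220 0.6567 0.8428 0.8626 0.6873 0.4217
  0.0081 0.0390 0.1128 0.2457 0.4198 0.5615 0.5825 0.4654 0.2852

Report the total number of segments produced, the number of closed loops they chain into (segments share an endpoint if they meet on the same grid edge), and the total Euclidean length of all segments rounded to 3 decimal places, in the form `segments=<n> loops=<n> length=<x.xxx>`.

cell (3,1): code 0100 → (3.439,2.000)–(4.000,1.719)
cell (3,2): code 1100 → (3.006,3.000)–(3.439,2.000)
cell (3,3): code 1100 → (3.516,4.000)–(3.006,3.000)
cell (3,4): code 1000 → (4.000,4.883)–(3.516,4.000)
cell (4,1): code 0010 → (4.000,1.719)–(4.741,2.000)
cell (4,2): code 0111 → (4.741,2.000)–(5.000,2.175)
cell (4,4): code 1101 → (4.081,5.000)–(4.000,4.883)
cell (4,5): code 1100 → (4.523,6.000)–(4.081,5.000)
cell (4,6): code 1000 → (5.000,6.645)–(4.523,6.000)
cell (5,2): code 0010 → (5.000,2.175)–(5.649,3.000)
cell (5,3): code 0111 → (5.649,3.000)–(6.000,3.457)
cell (5,6): code 1101 → (5.716,7.000)–(5.000,6.645)
cell (5,7): code 1000 → (6.000,7.093)–(5.716,7.000)
cell (6,3): code 0010 → (6.000,3.457)–(6.531,4.000)
cell (6,4): code 0111 → (6.531,4.000)–(7.000,4.512)
cell (6,6): code 1011 → (7.000,6.631)–(6.302,7.000)
cell (6,7): code 0001 → (6.302,7.000)–(6.000,7.093)
cell (7,4): code 0010 → (7.000,4.512)–(7.323,5.000)
cell (7,5): code 0011 → (7.323,5.000)–(7.395,6.000)
cell (7,6): code 0001 → (7.395,6.000)–(7.000,6.631)
total: 20 segments, chained into 1 closed loop(s), length Σ = 14.604982

segments=20 loops=1 length=14.605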